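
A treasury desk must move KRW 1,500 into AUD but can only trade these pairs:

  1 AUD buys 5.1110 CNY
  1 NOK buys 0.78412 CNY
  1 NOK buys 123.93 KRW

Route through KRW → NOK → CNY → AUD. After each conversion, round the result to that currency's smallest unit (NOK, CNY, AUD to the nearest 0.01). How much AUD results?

AUD 1.86

KRW 1,500 ÷ 123.93 = NOK 12.10
NOK 12.10 × 0.78412 = CNY 9.49
CNY 9.49 ÷ 5.1110 = AUD 1.86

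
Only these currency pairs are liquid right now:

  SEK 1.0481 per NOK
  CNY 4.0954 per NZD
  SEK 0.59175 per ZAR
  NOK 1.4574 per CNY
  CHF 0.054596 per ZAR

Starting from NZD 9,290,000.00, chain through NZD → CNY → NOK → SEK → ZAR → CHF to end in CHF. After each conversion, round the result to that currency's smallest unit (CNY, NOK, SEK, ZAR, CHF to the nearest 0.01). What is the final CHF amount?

NZD 9,290,000.00 × 4.0954 = CNY 38,046,266.00
CNY 38,046,266.00 × 1.4574 = NOK 55,448,628.07
NOK 55,448,628.07 × 1.0481 = SEK 58,115,707.08
SEK 58,115,707.08 ÷ 0.59175 = ZAR 98,209,897.90
ZAR 98,209,897.90 × 0.054596 = CHF 5,361,867.59

CHF 5,361,867.59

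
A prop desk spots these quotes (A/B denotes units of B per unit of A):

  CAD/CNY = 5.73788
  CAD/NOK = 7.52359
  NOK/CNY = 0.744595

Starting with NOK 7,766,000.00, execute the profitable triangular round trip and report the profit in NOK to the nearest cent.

Profitable loop is NOK → CAD → CNY → NOK:
NOK 7,766,000.00 ÷ 7.52359 = CAD 1,032,219.99
CAD 1,032,219.99 × 5.73788 = CNY 5,922,754.44
CNY 5,922,754.44 ÷ 0.744595 = NOK 7,954,330.13
Profit = NOK 7,954,330.13 − NOK 7,766,000.00

Profit: NOK 188,330.13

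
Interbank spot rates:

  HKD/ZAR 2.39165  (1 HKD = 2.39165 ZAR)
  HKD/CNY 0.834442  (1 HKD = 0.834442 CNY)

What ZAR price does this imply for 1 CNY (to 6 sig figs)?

CNY/ZAR = 2.86617

1 CNY ÷ 0.834442 = 1.19841 HKD
1.19841 HKD × 2.39165 = 2.86617 ZAR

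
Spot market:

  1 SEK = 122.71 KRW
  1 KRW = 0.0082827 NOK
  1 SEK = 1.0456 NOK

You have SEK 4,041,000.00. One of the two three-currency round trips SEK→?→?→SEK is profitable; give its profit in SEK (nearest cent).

Profitable loop is SEK → NOK → KRW → SEK:
SEK 4,041,000.00 × 1.0456 = NOK 4,225,269.60
NOK 4,225,269.60 ÷ 0.0082827 = KRW 510,131,914
KRW 510,131,914 ÷ 122.71 = SEK 4,157,215.50
Profit = SEK 4,157,215.50 − SEK 4,041,000.00

Profit: SEK 116,215.50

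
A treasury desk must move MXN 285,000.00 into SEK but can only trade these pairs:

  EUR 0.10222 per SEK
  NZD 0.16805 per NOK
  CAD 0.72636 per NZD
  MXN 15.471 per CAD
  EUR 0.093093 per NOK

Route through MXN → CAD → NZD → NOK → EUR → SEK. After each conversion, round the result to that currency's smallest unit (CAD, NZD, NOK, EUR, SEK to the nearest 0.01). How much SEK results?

MXN 285,000.00 ÷ 15.471 = CAD 18,421.56
CAD 18,421.56 ÷ 0.72636 = NZD 25,361.47
NZD 25,361.47 ÷ 0.16805 = NOK 150,916.22
NOK 150,916.22 × 0.093093 = EUR 14,049.24
EUR 14,049.24 ÷ 0.10222 = SEK 137,441.21

SEK 137,441.21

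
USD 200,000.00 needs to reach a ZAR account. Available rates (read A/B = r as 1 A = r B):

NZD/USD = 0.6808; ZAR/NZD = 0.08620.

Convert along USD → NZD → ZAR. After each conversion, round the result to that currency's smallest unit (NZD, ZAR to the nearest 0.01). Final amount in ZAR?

USD 200,000.00 ÷ 0.6808 = NZD 293,772.03
NZD 293,772.03 ÷ 0.08620 = ZAR 3,408,028.19

ZAR 3,408,028.19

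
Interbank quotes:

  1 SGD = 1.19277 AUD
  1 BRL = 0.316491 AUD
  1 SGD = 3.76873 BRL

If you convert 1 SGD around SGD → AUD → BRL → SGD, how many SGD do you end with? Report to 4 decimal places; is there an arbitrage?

Around SGD → AUD → BRL → SGD: 1 × 1.19277 ÷ 0.316491 ÷ 3.76873 = 1.000001
Product ≈ 1 (deviation 0.000%, within rounding noise).

1.0000 (no arbitrage)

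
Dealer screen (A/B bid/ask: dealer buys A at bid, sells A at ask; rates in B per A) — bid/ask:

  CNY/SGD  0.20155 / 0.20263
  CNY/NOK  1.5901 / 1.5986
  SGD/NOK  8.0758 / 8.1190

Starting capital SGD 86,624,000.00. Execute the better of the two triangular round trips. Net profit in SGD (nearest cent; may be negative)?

Net profit: SGD 1,575,633.99

Best loop SGD → NOK → CNY → SGD:
SGD 86,624,000.00 × 8.0758 (sell SGD at bid) = NOK 699,558,099.20
NOK 699,558,099.20 ÷ 1.5986 (buy CNY at ask) = CNY 437,606,717.88
CNY 437,606,717.88 × 0.20155 (sell CNY at bid) = SGD 88,199,633.99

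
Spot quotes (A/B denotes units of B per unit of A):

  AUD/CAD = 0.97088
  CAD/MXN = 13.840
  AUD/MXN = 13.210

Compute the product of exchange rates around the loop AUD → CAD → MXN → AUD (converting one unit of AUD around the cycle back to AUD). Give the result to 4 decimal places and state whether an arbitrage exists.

Around AUD → CAD → MXN → AUD: 1 × 0.97088 × 13.840 ÷ 13.210 = 1.017182
Product > 1; profitable direction is AUD → CAD → MXN → AUD.

1.0172 (arbitrage exists)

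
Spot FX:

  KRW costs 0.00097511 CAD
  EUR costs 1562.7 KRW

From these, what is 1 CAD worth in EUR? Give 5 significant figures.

CAD/EUR = 0.65625

1 CAD ÷ 0.00097511 = 1025.53 KRW
1025.53 KRW ÷ 1562.7 = 0.656252 EUR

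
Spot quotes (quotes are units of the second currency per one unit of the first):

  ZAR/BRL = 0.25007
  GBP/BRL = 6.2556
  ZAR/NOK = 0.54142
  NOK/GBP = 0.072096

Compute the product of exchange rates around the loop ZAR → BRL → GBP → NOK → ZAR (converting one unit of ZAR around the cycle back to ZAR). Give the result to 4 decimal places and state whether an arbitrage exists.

1.0241 (arbitrage exists)

Around ZAR → BRL → GBP → NOK → ZAR: 1 × 0.25007 ÷ 6.2556 ÷ 0.072096 ÷ 0.54142 = 1.024111
Product > 1; profitable direction is ZAR → BRL → GBP → NOK → ZAR.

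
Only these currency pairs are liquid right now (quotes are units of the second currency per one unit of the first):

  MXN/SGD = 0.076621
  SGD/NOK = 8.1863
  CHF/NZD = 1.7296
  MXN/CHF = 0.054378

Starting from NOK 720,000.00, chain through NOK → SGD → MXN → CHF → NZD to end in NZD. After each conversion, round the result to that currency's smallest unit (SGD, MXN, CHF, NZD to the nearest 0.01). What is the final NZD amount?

NZD 107,960.75

NOK 720,000.00 ÷ 8.1863 = SGD 87,951.82
SGD 87,951.82 ÷ 0.076621 = MXN 1,147,881.39
MXN 1,147,881.39 × 0.054378 = CHF 62,419.49
CHF 62,419.49 × 1.7296 = NZD 107,960.75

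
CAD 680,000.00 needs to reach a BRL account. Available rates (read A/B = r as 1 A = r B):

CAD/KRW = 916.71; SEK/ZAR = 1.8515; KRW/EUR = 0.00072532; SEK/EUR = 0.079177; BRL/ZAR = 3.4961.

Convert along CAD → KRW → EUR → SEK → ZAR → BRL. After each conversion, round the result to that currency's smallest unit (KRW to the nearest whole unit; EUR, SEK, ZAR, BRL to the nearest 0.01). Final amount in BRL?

BRL 3,024,205.97

CAD 680,000.00 × 916.71 = KRW 623,362,800
KRW 623,362,800 × 0.00072532 = EUR 452,137.51
EUR 452,137.51 ÷ 0.079177 = SEK 5,710,465.29
SEK 5,710,465.29 × 1.8515 = ZAR 10,572,926.48
ZAR 10,572,926.48 ÷ 3.4961 = BRL 3,024,205.97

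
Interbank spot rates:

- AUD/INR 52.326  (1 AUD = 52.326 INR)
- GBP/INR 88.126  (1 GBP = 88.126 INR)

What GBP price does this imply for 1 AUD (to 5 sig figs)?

1 AUD × 52.326 = 52.326 INR
52.326 INR ÷ 88.126 = 0.593763 GBP

AUD/GBP = 0.59376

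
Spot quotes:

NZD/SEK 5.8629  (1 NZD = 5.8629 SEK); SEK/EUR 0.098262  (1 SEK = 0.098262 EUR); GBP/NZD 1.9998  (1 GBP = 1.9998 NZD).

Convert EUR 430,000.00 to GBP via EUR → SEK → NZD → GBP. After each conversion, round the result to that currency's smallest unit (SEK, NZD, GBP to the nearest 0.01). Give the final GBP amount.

EUR 430,000.00 ÷ 0.098262 = SEK 4,376,055.85
SEK 4,376,055.85 ÷ 5.8629 = NZD 746,397.83
NZD 746,397.83 ÷ 1.9998 = GBP 373,236.24

GBP 373,236.24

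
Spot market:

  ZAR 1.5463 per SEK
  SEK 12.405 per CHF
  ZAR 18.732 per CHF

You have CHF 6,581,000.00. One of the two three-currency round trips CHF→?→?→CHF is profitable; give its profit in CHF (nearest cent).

Profit: CHF 158,043.60

Profitable loop is CHF → SEK → ZAR → CHF:
CHF 6,581,000.00 × 12.405 = SEK 81,637,305.00
SEK 81,637,305.00 × 1.5463 = ZAR 126,235,764.72
ZAR 126,235,764.72 ÷ 18.732 = CHF 6,739,043.60
Profit = CHF 6,739,043.60 − CHF 6,581,000.00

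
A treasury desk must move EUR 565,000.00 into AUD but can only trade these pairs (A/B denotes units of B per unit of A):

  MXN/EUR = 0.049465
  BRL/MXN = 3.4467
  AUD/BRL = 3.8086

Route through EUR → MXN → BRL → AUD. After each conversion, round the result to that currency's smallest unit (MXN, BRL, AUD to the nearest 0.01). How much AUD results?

EUR 565,000.00 ÷ 0.049465 = MXN 11,422,217.73
MXN 11,422,217.73 ÷ 3.4467 = BRL 3,313,957.62
BRL 3,313,957.62 ÷ 3.8086 = AUD 870,124.88

AUD 870,124.88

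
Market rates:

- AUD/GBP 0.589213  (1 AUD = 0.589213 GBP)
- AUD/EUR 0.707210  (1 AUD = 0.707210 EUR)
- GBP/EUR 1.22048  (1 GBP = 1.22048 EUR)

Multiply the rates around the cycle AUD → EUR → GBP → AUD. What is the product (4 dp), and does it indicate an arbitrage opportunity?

0.9834 (arbitrage exists)

Around AUD → EUR → GBP → AUD: 1 × 0.707210 ÷ 1.22048 ÷ 0.589213 = 0.983434
Product < 1; profitable direction is AUD → GBP → EUR → AUD.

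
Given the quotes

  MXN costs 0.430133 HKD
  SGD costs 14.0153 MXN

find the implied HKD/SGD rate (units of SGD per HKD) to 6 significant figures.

1 HKD ÷ 0.430133 = 2.32486 MXN
2.32486 MXN ÷ 14.0153 = 0.16588 SGD

HKD/SGD = 0.165880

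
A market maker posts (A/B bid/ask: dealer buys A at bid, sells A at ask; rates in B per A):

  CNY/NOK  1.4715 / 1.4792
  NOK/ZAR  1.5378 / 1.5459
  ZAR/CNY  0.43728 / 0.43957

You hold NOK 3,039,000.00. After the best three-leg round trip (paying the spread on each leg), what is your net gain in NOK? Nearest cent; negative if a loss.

Net result: NOK -15,608.69 (no profitable arbitrage after spreads)

Best loop NOK → CNY → ZAR → NOK:
NOK 3,039,000.00 ÷ 1.4792 (buy CNY at ask) = CNY 2,054,488.91
CNY 2,054,488.91 ÷ 0.43957 (buy ZAR at ask) = ZAR 4,673,860.62
ZAR 4,673,860.62 ÷ 1.5459 (buy NOK at ask) = NOK 3,023,391.31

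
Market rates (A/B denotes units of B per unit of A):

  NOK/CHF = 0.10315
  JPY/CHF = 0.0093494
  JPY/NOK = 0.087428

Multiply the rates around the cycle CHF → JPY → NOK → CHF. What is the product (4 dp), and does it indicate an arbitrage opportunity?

0.9646 (arbitrage exists)

Around CHF → JPY → NOK → CHF: 1 ÷ 0.0093494 × 0.087428 × 0.10315 = 0.964575
Product < 1; profitable direction is CHF → NOK → JPY → CHF.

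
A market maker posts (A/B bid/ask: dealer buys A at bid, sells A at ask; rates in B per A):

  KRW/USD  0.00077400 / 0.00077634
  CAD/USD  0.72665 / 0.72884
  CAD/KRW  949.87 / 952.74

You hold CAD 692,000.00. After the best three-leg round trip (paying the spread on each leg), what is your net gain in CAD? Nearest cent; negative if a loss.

Net profit: CAD 6,037.94

Best loop CAD → KRW → USD → CAD:
CAD 692,000.00 × 949.87 (sell CAD at bid) = KRW 657,310,040
KRW 657,310,040 × 0.00077400 (sell KRW at bid) = USD 508,757.97
USD 508,757.97 ÷ 0.72884 (buy CAD at ask) = CAD 698,037.94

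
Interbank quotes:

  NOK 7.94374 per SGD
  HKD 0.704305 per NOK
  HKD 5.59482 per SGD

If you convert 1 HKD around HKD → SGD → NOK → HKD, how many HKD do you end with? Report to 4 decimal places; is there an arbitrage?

1.0000 (no arbitrage)

Around HKD → SGD → NOK → HKD: 1 ÷ 5.59482 × 7.94374 × 0.704305 = 0.999999
Product ≈ 1 (deviation 0.000%, within rounding noise).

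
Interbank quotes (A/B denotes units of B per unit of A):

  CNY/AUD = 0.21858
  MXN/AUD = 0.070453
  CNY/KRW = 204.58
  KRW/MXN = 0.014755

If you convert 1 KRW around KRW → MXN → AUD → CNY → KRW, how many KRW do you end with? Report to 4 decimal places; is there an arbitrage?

0.9730 (arbitrage exists)

Around KRW → MXN → AUD → CNY → KRW: 1 × 0.014755 × 0.070453 ÷ 0.21858 × 204.58 = 0.972952
Product < 1; profitable direction is KRW → CNY → AUD → MXN → KRW.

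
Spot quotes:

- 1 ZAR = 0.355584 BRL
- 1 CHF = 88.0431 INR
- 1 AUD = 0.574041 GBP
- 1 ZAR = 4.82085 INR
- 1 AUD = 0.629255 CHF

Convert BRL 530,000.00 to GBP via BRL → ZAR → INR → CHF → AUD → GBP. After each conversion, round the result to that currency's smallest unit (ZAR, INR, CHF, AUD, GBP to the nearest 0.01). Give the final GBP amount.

BRL 530,000.00 ÷ 0.355584 = ZAR 1,490,505.76
ZAR 1,490,505.76 × 4.82085 = INR 7,185,504.69
INR 7,185,504.69 ÷ 88.0431 = CHF 81,613.49
CHF 81,613.49 ÷ 0.629255 = AUD 129,698.60
AUD 129,698.60 × 0.574041 = GBP 74,452.31

GBP 74,452.31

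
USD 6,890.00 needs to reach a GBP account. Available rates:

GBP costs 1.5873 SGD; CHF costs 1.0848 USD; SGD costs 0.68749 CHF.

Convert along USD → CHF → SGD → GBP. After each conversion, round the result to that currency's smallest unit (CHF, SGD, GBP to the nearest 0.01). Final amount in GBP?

USD 6,890.00 ÷ 1.0848 = CHF 6,351.40
CHF 6,351.40 ÷ 0.68749 = SGD 9,238.53
SGD 9,238.53 ÷ 1.5873 = GBP 5,820.28

GBP 5,820.28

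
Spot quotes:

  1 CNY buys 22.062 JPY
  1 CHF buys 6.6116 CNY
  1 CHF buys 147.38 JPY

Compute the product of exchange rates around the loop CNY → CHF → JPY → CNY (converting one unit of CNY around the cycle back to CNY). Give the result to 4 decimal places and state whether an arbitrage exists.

1.0104 (arbitrage exists)

Around CNY → CHF → JPY → CNY: 1 ÷ 6.6116 × 147.38 ÷ 22.062 = 1.010385
Product > 1; profitable direction is CNY → CHF → JPY → CNY.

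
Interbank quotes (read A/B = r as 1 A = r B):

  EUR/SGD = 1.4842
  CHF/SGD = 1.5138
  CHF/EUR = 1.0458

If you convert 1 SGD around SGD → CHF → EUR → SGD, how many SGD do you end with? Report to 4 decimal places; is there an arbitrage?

1.0254 (arbitrage exists)

Around SGD → CHF → EUR → SGD: 1 ÷ 1.5138 × 1.0458 × 1.4842 = 1.025351
Product > 1; profitable direction is SGD → CHF → EUR → SGD.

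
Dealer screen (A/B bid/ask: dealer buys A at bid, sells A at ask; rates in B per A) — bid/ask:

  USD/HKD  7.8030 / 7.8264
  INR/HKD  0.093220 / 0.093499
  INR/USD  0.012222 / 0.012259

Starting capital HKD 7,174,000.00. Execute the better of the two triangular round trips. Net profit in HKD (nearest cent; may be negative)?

Net profit: HKD 143,425.22

Best loop HKD → INR → USD → HKD:
HKD 7,174,000.00 ÷ 0.093499 (buy INR at ask) = INR 76,728,093.35
INR 76,728,093.35 × 0.012222 (sell INR at bid) = USD 937,770.76
USD 937,770.76 × 7.8030 (sell USD at bid) = HKD 7,317,425.22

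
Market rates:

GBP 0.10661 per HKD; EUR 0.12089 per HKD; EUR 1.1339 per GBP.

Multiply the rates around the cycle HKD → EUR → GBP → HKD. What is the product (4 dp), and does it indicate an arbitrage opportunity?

1.0000 (no arbitrage)

Around HKD → EUR → GBP → HKD: 1 × 0.12089 ÷ 1.1339 ÷ 0.10661 = 1.000041
Product ≈ 1 (deviation 0.004%, within rounding noise).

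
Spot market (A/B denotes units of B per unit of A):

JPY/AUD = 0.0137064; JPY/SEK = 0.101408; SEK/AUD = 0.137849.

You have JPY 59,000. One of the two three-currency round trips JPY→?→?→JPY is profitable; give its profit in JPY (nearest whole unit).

Profitable loop is JPY → SEK → AUD → JPY:
JPY 59,000 × 0.101408 = SEK 5,983.07
SEK 5,983.07 × 0.137849 = AUD 824.76
AUD 824.76 ÷ 0.0137064 = JPY 60,173
Profit = JPY 60,173 − JPY 59,000

Profit: JPY 1,173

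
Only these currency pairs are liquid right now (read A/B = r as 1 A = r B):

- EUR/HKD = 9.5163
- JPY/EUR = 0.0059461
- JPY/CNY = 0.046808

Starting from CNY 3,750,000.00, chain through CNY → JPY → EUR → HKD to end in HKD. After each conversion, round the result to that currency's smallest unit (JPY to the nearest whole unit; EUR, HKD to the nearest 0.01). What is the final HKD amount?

HKD 4,533,269.27

CNY 3,750,000.00 ÷ 0.046808 = JPY 80,114,510
JPY 80,114,510 × 0.0059461 = EUR 476,368.89
EUR 476,368.89 × 9.5163 = HKD 4,533,269.27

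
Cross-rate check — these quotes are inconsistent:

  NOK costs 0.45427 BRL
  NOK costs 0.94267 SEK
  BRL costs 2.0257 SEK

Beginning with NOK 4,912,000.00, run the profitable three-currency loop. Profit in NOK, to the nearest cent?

Profit: NOK 119,863.59

Profitable loop is NOK → SEK → BRL → NOK:
NOK 4,912,000.00 × 0.94267 = SEK 4,630,395.04
SEK 4,630,395.04 ÷ 2.0257 = BRL 2,285,824.67
BRL 2,285,824.67 ÷ 0.45427 = NOK 5,031,863.59
Profit = NOK 5,031,863.59 − NOK 4,912,000.00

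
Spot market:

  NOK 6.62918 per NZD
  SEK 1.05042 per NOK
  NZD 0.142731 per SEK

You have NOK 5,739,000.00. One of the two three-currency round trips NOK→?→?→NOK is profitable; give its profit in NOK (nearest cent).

Profitable loop is NOK → NZD → SEK → NOK:
NOK 5,739,000.00 ÷ 6.62918 = NZD 865,717.93
NZD 865,717.93 ÷ 0.142731 = SEK 6,065,381.26
SEK 6,065,381.26 ÷ 1.05042 = NOK 5,774,243.88
Profit = NOK 5,774,243.88 − NOK 5,739,000.00

Profit: NOK 35,243.88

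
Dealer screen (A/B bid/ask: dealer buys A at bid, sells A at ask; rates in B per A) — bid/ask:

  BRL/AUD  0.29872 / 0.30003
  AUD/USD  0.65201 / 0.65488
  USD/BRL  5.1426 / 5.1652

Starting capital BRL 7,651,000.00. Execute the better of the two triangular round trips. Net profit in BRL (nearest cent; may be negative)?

Best loop BRL → AUD → USD → BRL:
BRL 7,651,000.00 × 0.29872 (sell BRL at bid) = AUD 2,285,506.72
AUD 2,285,506.72 × 0.65201 (sell AUD at bid) = USD 1,490,173.24
USD 1,490,173.24 × 5.1426 (sell USD at bid) = BRL 7,663,364.89

Net profit: BRL 12,364.89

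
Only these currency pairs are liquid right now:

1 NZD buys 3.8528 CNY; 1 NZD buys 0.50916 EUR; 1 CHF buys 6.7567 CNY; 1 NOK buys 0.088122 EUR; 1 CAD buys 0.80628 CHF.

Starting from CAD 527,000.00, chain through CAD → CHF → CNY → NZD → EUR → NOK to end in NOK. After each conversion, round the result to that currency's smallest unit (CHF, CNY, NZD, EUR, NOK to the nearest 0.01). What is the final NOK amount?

CAD 527,000.00 × 0.80628 = CHF 424,909.56
CHF 424,909.56 × 6.7567 = CNY 2,870,986.42
CNY 2,870,986.42 ÷ 3.8528 = NZD 745,168.82
NZD 745,168.82 × 0.50916 = EUR 379,410.16
EUR 379,410.16 ÷ 0.088122 = NOK 4,305,510.09

NOK 4,305,510.09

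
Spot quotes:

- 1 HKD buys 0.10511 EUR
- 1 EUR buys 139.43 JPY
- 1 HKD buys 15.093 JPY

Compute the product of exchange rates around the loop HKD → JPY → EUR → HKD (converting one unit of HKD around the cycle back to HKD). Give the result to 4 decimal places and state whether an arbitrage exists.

1.0299 (arbitrage exists)

Around HKD → JPY → EUR → HKD: 1 × 15.093 ÷ 139.43 ÷ 0.10511 = 1.029853
Product > 1; profitable direction is HKD → JPY → EUR → HKD.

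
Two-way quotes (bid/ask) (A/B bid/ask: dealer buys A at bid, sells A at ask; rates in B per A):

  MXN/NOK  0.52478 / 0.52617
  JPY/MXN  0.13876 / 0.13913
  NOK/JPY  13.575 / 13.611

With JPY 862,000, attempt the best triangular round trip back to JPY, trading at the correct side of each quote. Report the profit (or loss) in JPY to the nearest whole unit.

Best loop JPY → NOK → MXN → JPY:
JPY 862,000 ÷ 13.611 (buy NOK at ask) = NOK 63,331.13
NOK 63,331.13 ÷ 0.52617 (buy MXN at ask) = MXN 120,362.49
MXN 120,362.49 ÷ 0.13913 (buy JPY at ask) = JPY 865,108

Net profit: JPY 3,108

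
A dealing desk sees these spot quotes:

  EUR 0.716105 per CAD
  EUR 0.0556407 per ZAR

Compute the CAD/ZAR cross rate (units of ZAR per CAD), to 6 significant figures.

1 CAD × 0.716105 = 0.716105 EUR
0.716105 EUR ÷ 0.0556407 = 12.8702 ZAR

CAD/ZAR = 12.8702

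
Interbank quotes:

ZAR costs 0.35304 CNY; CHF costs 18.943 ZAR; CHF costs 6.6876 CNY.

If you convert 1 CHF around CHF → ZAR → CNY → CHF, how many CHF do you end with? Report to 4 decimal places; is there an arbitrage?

Around CHF → ZAR → CNY → CHF: 1 × 18.943 × 0.35304 ÷ 6.6876 = 1.000005
Product ≈ 1 (deviation 0.001%, within rounding noise).

1.0000 (no arbitrage)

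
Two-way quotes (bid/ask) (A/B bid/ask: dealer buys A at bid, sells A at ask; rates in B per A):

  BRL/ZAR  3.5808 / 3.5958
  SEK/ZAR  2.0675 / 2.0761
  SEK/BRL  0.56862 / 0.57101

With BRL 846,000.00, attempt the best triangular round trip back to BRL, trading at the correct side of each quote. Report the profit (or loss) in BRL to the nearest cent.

Best loop BRL → SEK → ZAR → BRL:
BRL 846,000.00 ÷ 0.57101 (buy SEK at ask) = SEK 1,481,585.26
SEK 1,481,585.26 × 2.0675 (sell SEK at bid) = ZAR 3,063,177.53
ZAR 3,063,177.53 ÷ 3.5958 (buy BRL at ask) = BRL 851,876.50

Net profit: BRL 5,876.50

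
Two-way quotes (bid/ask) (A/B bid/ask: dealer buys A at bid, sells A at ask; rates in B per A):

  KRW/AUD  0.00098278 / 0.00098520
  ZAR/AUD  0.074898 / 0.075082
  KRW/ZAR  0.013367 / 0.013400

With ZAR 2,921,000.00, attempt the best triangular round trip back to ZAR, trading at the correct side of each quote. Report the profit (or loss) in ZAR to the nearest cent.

Best loop ZAR → AUD → KRW → ZAR:
ZAR 2,921,000.00 × 0.074898 (sell ZAR at bid) = AUD 218,777.06
AUD 218,777.06 ÷ 0.00098520 (buy KRW at ask) = KRW 222,063,599
KRW 222,063,599 × 0.013367 (sell KRW at bid) = ZAR 2,968,324.13

Net profit: ZAR 47,324.13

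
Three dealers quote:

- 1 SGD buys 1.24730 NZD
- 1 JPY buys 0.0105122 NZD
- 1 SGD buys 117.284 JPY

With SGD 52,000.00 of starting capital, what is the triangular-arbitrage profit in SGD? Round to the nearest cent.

Profit: SGD 606.80

Profitable loop is SGD → NZD → JPY → SGD:
SGD 52,000.00 × 1.24730 = NZD 64,859.60
NZD 64,859.60 ÷ 0.0105122 = JPY 6,169,936
JPY 6,169,936 ÷ 117.284 = SGD 52,606.80
Profit = SGD 52,606.80 − SGD 52,000.00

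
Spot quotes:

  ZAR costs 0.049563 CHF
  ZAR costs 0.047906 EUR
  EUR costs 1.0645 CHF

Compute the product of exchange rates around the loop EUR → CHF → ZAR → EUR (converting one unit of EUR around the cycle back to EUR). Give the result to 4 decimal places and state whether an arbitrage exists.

Around EUR → CHF → ZAR → EUR: 1 × 1.0645 ÷ 0.049563 × 0.047906 = 1.028911
Product > 1; profitable direction is EUR → CHF → ZAR → EUR.

1.0289 (arbitrage exists)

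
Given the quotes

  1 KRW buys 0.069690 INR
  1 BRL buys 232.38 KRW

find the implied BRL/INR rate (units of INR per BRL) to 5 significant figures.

1 BRL × 232.38 = 232.38 KRW
232.38 KRW × 0.069690 = 16.1946 INR

BRL/INR = 16.195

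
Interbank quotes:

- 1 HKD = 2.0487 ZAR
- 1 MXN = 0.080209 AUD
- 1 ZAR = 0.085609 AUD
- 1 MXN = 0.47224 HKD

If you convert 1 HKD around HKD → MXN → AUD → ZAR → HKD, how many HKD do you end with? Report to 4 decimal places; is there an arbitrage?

0.9684 (arbitrage exists)

Around HKD → MXN → AUD → ZAR → HKD: 1 ÷ 0.47224 × 0.080209 ÷ 0.085609 ÷ 2.0487 = 0.968417
Product < 1; profitable direction is HKD → ZAR → AUD → MXN → HKD.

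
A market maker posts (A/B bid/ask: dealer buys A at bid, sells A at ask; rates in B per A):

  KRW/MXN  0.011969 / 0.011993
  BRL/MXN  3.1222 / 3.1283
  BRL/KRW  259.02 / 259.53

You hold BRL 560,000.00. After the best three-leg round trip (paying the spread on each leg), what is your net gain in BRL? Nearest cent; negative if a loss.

Net profit: BRL 1,737.41

Best loop BRL → MXN → KRW → BRL:
BRL 560,000.00 × 3.1222 (sell BRL at bid) = MXN 1,748,432.00
MXN 1,748,432.00 ÷ 0.011993 (buy KRW at ask) = KRW 145,787,709
KRW 145,787,709 ÷ 259.53 (buy BRL at ask) = BRL 561,737.41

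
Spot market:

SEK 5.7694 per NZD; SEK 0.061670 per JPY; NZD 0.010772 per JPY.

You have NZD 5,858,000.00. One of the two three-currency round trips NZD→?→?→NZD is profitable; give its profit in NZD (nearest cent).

Profit: NZD 45,402.76

Profitable loop is NZD → SEK → JPY → NZD:
NZD 5,858,000.00 × 5.7694 = SEK 33,797,145.20
SEK 33,797,145.20 ÷ 0.061670 = JPY 548,032,191
JPY 548,032,191 × 0.010772 = NZD 5,903,402.76
Profit = NZD 5,903,402.76 − NZD 5,858,000.00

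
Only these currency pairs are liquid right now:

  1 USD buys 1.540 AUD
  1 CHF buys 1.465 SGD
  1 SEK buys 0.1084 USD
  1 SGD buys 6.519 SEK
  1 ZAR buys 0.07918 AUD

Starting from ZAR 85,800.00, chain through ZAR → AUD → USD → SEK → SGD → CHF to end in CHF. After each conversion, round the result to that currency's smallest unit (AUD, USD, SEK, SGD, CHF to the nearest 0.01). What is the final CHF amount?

ZAR 85,800.00 × 0.07918 = AUD 6,793.64
AUD 6,793.64 ÷ 1.540 = USD 4,411.45
USD 4,411.45 ÷ 0.1084 = SEK 40,696.03
SEK 40,696.03 ÷ 6.519 = SGD 6,242.68
SGD 6,242.68 ÷ 1.465 = CHF 4,261.22

CHF 4,261.22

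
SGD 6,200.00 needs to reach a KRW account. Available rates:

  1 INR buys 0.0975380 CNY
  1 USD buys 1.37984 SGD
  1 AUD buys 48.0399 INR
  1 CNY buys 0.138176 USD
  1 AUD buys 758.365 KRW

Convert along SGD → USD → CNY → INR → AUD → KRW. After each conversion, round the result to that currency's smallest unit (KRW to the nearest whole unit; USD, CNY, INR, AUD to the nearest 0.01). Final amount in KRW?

SGD 6,200.00 ÷ 1.37984 = USD 4,493.27
USD 4,493.27 ÷ 0.138176 = CNY 32,518.45
CNY 32,518.45 ÷ 0.0975380 = INR 333,392.63
INR 333,392.63 ÷ 48.0399 = AUD 6,939.91
AUD 6,939.91 × 758.365 = KRW 5,262,985

KRW 5,262,985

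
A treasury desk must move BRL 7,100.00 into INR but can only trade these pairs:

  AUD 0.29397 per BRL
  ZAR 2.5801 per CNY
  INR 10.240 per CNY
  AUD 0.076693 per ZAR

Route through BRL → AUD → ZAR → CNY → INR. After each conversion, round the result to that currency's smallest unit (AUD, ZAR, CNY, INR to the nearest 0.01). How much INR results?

INR 108,011.42

BRL 7,100.00 × 0.29397 = AUD 2,087.19
AUD 2,087.19 ÷ 0.076693 = ZAR 27,214.87
ZAR 27,214.87 ÷ 2.5801 = CNY 10,547.99
CNY 10,547.99 × 10.240 = INR 108,011.42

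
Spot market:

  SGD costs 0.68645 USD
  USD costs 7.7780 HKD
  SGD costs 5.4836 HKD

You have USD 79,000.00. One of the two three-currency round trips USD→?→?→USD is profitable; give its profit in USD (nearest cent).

Profit: USD 2,136.45

Profitable loop is USD → SGD → HKD → USD:
USD 79,000.00 ÷ 0.68645 = SGD 115,084.86
SGD 115,084.86 × 5.4836 = HKD 631,079.32
HKD 631,079.32 ÷ 7.7780 = USD 81,136.45
Profit = USD 81,136.45 − USD 79,000.00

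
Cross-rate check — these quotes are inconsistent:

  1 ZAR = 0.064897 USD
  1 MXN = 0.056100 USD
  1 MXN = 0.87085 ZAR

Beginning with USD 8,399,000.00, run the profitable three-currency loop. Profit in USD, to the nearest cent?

Profitable loop is USD → MXN → ZAR → USD:
USD 8,399,000.00 ÷ 0.056100 = MXN 149,714,795.01
MXN 149,714,795.01 × 0.87085 = ZAR 130,379,129.23
ZAR 130,379,129.23 × 0.064897 = USD 8,461,214.35
Profit = USD 8,461,214.35 − USD 8,399,000.00

Profit: USD 62,214.35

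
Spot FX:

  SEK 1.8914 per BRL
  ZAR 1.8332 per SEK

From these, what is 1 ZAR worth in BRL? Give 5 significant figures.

ZAR/BRL = 0.28841

1 ZAR ÷ 1.8332 = 0.545494 SEK
0.545494 SEK ÷ 1.8914 = 0.288408 BRL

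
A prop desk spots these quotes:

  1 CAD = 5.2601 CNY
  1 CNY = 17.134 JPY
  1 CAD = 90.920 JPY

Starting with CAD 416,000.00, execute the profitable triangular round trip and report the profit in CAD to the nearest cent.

Profit: CAD 3,662.34

Profitable loop is CAD → JPY → CNY → CAD:
CAD 416,000.00 × 90.920 = JPY 37,822,720
JPY 37,822,720 ÷ 17.134 = CNY 2,207,465.86
CNY 2,207,465.86 ÷ 5.2601 = CAD 419,662.34
Profit = CAD 419,662.34 − CAD 416,000.00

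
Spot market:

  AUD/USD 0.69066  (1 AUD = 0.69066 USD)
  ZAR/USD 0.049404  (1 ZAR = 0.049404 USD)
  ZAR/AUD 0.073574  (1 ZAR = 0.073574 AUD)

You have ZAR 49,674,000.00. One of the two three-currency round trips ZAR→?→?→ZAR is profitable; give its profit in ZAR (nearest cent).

Profitable loop is ZAR → AUD → USD → ZAR:
ZAR 49,674,000.00 × 0.073574 = AUD 3,654,714.88
AUD 3,654,714.88 × 0.69066 = USD 2,524,165.38
USD 2,524,165.38 ÷ 0.049404 = ZAR 51,092,328.08
Profit = ZAR 51,092,328.08 − ZAR 49,674,000.00

Profit: ZAR 1,418,328.08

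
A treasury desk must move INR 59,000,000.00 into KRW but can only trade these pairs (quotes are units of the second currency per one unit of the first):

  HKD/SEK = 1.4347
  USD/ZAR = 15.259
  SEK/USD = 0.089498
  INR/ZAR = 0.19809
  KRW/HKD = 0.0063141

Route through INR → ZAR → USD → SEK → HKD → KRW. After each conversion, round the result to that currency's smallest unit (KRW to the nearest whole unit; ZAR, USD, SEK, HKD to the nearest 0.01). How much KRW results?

KRW 944,718,905

INR 59,000,000.00 × 0.19809 = ZAR 11,687,310.00
ZAR 11,687,310.00 ÷ 15.259 = USD 765,928.96
USD 765,928.96 ÷ 0.089498 = SEK 8,558,056.72
SEK 8,558,056.72 ÷ 1.4347 = HKD 5,965,049.64
HKD 5,965,049.64 ÷ 0.0063141 = KRW 944,718,905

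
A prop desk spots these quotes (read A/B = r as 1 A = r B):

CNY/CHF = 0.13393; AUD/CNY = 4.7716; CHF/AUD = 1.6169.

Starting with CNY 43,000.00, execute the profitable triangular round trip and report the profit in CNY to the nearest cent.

Profit: CNY 1,431.76

Profitable loop is CNY → CHF → AUD → CNY:
CNY 43,000.00 × 0.13393 = CHF 5,758.99
CHF 5,758.99 × 1.6169 = AUD 9,311.71
AUD 9,311.71 × 4.7716 = CNY 44,431.76
Profit = CNY 44,431.76 − CNY 43,000.00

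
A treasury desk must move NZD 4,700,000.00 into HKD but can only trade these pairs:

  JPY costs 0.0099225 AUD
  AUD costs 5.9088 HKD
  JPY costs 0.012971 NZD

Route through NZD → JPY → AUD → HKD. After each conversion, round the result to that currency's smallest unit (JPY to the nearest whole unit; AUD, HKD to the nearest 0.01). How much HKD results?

HKD 21,244,416.03

NZD 4,700,000.00 ÷ 0.012971 = JPY 362,346,774
JPY 362,346,774 × 0.0099225 = AUD 3,595,385.87
AUD 3,595,385.87 × 5.9088 = HKD 21,244,416.03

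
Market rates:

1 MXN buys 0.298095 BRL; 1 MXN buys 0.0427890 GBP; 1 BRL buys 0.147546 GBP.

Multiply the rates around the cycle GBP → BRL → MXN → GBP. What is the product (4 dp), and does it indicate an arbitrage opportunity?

0.9729 (arbitrage exists)

Around GBP → BRL → MXN → GBP: 1 ÷ 0.147546 ÷ 0.298095 × 0.0427890 = 0.972859
Product < 1; profitable direction is GBP → MXN → BRL → GBP.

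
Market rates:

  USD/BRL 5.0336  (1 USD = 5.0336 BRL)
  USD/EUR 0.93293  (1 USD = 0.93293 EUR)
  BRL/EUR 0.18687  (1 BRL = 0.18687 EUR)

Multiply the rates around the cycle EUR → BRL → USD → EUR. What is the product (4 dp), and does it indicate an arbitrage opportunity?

0.9918 (arbitrage exists)

Around EUR → BRL → USD → EUR: 1 ÷ 0.18687 ÷ 5.0336 × 0.93293 = 0.991815
Product < 1; profitable direction is EUR → USD → BRL → EUR.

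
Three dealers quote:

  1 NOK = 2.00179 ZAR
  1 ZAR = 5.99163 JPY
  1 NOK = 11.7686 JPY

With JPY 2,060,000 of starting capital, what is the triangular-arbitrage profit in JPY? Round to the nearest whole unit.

Profit: JPY 39,452

Profitable loop is JPY → NOK → ZAR → JPY:
JPY 2,060,000 ÷ 11.7686 = NOK 175,042.06
NOK 175,042.06 × 2.00179 = ZAR 350,397.45
ZAR 350,397.45 × 5.99163 = JPY 2,099,452
Profit = JPY 2,099,452 − JPY 2,060,000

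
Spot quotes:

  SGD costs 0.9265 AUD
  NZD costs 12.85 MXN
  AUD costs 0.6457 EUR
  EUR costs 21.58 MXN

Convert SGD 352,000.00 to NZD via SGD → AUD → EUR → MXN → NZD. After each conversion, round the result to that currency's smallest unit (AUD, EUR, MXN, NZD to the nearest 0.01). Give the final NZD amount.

SGD 352,000.00 × 0.9265 = AUD 326,128.00
AUD 326,128.00 × 0.6457 = EUR 210,580.85
EUR 210,580.85 × 21.58 = MXN 4,544,334.74
MXN 4,544,334.74 ÷ 12.85 = NZD 353,644.73

NZD 353,644.73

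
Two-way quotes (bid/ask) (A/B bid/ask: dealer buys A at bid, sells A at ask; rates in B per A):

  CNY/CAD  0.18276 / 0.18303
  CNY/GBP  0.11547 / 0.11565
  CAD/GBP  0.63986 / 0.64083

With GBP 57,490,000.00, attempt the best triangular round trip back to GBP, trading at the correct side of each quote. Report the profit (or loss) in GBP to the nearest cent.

Net profit: GBP 641,667.74

Best loop GBP → CNY → CAD → GBP:
GBP 57,490,000.00 ÷ 0.11565 (buy CNY at ask) = CNY 497,103,329.01
CNY 497,103,329.01 × 0.18276 (sell CNY at bid) = CAD 90,850,604.41
CAD 90,850,604.41 × 0.63986 (sell CAD at bid) = GBP 58,131,667.74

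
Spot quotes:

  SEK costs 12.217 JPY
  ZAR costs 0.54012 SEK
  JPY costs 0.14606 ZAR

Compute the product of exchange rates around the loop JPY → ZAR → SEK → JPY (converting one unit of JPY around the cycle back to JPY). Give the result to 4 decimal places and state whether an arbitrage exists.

0.9638 (arbitrage exists)

Around JPY → ZAR → SEK → JPY: 1 × 0.14606 × 0.54012 × 12.217 = 0.963798
Product < 1; profitable direction is JPY → SEK → ZAR → JPY.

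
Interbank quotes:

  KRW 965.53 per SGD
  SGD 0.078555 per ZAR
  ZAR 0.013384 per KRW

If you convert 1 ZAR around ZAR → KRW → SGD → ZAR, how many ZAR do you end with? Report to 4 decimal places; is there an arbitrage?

0.9851 (arbitrage exists)

Around ZAR → KRW → SGD → ZAR: 1 ÷ 0.013384 ÷ 965.53 ÷ 0.078555 = 0.985087
Product < 1; profitable direction is ZAR → SGD → KRW → ZAR.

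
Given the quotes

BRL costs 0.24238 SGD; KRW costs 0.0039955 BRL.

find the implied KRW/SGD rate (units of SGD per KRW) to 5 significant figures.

1 KRW × 0.0039955 = 0.0039955 BRL
0.0039955 BRL × 0.24238 = 0.000968429 SGD

KRW/SGD = 0.00096843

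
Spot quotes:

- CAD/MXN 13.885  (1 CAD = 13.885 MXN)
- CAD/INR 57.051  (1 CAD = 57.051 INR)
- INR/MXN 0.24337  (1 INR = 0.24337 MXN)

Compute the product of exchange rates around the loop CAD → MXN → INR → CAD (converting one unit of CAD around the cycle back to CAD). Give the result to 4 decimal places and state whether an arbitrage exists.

Around CAD → MXN → INR → CAD: 1 × 13.885 ÷ 0.24337 ÷ 57.051 = 1.000036
Product ≈ 1 (deviation 0.004%, within rounding noise).

1.0000 (no arbitrage)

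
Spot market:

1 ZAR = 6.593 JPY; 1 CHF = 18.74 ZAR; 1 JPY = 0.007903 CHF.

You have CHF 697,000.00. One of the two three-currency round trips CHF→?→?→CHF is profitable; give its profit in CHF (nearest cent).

Profit: CHF 16,819.05

Profitable loop is CHF → JPY → ZAR → CHF:
CHF 697,000.00 ÷ 0.007903 = JPY 88,194,357
JPY 88,194,357 ÷ 6.593 = ZAR 13,376,968.99
ZAR 13,376,968.99 ÷ 18.74 = CHF 713,819.05
Profit = CHF 713,819.05 − CHF 697,000.00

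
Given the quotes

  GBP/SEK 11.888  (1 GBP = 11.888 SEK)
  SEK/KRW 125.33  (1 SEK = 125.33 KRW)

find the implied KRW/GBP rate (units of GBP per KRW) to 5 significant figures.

1 KRW ÷ 125.33 = 0.00797894 SEK
0.00797894 SEK ÷ 11.888 = 0.000671176 GBP

KRW/GBP = 0.00067118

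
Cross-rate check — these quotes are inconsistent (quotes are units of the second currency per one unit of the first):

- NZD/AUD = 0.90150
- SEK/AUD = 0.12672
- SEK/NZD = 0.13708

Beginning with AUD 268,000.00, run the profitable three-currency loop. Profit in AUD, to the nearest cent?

Profitable loop is AUD → NZD → SEK → AUD:
AUD 268,000.00 ÷ 0.90150 = NZD 297,282.31
NZD 297,282.31 ÷ 0.13708 = SEK 2,168,677.47
SEK 2,168,677.47 × 0.12672 = AUD 274,814.81
Profit = AUD 274,814.81 − AUD 268,000.00

Profit: AUD 6,814.81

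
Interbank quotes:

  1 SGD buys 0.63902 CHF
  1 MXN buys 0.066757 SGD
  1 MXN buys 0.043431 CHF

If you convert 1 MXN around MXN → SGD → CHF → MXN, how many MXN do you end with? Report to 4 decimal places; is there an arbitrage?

Around MXN → SGD → CHF → MXN: 1 × 0.066757 × 0.63902 ÷ 0.043431 = 0.982226
Product < 1; profitable direction is MXN → CHF → SGD → MXN.

0.9822 (arbitrage exists)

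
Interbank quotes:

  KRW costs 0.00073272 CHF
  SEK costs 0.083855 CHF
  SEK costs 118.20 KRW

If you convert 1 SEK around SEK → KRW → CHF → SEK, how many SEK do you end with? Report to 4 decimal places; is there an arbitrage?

1.0328 (arbitrage exists)

Around SEK → KRW → CHF → SEK: 1 × 118.20 × 0.00073272 ÷ 0.083855 = 1.032825
Product > 1; profitable direction is SEK → KRW → CHF → SEK.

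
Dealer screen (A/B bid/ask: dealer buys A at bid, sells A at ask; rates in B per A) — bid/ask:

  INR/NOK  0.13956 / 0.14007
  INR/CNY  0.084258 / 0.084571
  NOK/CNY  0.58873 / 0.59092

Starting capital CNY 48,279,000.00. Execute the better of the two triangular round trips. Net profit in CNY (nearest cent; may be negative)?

Net profit: CNY 867,839.46

Best loop CNY → NOK → INR → CNY:
CNY 48,279,000.00 ÷ 0.59092 (buy NOK at ask) = NOK 81,701,414.74
NOK 81,701,414.74 ÷ 0.14007 (buy INR at ask) = INR 583,289,888.93
INR 583,289,888.93 × 0.084258 (sell INR at bid) = CNY 49,146,839.46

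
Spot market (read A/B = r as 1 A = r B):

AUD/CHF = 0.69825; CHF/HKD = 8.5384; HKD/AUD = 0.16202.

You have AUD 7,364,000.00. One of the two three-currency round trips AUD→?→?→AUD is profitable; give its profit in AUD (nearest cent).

Profit: AUD 259,558.04

Profitable loop is AUD → HKD → CHF → AUD:
AUD 7,364,000.00 ÷ 0.16202 = HKD 45,451,178.87
HKD 45,451,178.87 ÷ 8.5384 = CHF 5,323,149.40
CHF 5,323,149.40 ÷ 0.69825 = AUD 7,623,558.04
Profit = AUD 7,623,558.04 − AUD 7,364,000.00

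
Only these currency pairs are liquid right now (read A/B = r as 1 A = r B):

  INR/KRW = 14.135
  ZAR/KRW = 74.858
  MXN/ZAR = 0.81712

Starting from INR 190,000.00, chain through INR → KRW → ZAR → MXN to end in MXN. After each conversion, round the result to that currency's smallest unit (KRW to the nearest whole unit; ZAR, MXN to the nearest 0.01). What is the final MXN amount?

MXN 43,906.15

INR 190,000.00 × 14.135 = KRW 2,685,650
KRW 2,685,650 ÷ 74.858 = ZAR 35,876.59
ZAR 35,876.59 ÷ 0.81712 = MXN 43,906.15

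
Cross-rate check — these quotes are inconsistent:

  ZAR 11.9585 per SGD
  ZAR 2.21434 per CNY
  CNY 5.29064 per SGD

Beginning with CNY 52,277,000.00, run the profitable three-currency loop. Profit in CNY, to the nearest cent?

Profitable loop is CNY → SGD → ZAR → CNY:
CNY 52,277,000.00 ÷ 5.29064 = SGD 9,881,035.19
SGD 9,881,035.19 × 11.9585 = ZAR 118,162,359.28
ZAR 118,162,359.28 ÷ 2.21434 = CNY 53,362,337.89
Profit = CNY 53,362,337.89 − CNY 52,277,000.00

Profit: CNY 1,085,337.89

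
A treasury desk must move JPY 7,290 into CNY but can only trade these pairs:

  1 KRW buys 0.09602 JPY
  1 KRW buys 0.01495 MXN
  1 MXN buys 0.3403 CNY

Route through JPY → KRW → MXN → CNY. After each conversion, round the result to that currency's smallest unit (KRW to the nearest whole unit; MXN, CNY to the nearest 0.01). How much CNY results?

JPY 7,290 ÷ 0.09602 = KRW 75,922
KRW 75,922 × 0.01495 = MXN 1,135.03
MXN 1,135.03 × 0.3403 = CNY 386.25

CNY 386.25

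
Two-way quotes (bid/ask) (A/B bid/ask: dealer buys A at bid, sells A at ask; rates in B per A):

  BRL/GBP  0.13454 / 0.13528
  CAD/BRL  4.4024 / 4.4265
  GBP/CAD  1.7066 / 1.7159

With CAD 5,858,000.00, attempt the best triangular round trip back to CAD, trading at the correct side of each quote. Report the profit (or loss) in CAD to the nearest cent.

Best loop CAD → BRL → GBP → CAD:
CAD 5,858,000.00 × 4.4024 (sell CAD at bid) = BRL 25,789,259.20
BRL 25,789,259.20 × 0.13454 (sell BRL at bid) = GBP 3,469,686.93
GBP 3,469,686.93 × 1.7066 (sell GBP at bid) = CAD 5,921,367.72

Net profit: CAD 63,367.72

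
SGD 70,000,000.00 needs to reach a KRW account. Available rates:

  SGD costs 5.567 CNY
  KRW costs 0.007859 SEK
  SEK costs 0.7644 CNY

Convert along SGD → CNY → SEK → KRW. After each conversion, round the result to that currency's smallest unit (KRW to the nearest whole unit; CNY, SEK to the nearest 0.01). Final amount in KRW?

KRW 64,868,117,420

SGD 70,000,000.00 × 5.567 = CNY 389,690,000.00
CNY 389,690,000.00 ÷ 0.7644 = SEK 509,798,534.80
SEK 509,798,534.80 ÷ 0.007859 = KRW 64,868,117,420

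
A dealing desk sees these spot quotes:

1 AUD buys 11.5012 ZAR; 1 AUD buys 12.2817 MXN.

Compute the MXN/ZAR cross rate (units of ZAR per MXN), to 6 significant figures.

MXN/ZAR = 0.936450

1 MXN ÷ 12.2817 = 0.081422 AUD
0.081422 AUD × 11.5012 = 0.93645 ZAR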